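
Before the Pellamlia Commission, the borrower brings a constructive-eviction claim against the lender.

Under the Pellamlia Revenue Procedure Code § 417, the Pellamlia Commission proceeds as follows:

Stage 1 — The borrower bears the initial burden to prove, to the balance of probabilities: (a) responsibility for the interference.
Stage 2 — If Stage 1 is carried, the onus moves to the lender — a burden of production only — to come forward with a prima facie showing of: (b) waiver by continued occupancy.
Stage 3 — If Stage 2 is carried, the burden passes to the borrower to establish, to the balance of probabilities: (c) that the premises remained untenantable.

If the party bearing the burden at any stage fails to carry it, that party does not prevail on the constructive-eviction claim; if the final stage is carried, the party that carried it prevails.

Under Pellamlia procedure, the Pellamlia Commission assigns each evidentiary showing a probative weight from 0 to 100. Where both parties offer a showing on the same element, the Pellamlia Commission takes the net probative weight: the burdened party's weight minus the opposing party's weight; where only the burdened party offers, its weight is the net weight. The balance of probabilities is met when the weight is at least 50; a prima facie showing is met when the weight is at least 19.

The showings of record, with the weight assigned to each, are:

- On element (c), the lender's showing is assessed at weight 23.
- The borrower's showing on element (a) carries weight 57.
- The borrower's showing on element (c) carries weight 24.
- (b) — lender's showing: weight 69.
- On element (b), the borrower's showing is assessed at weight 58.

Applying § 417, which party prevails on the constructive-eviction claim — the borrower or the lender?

At Stage 1 the borrower must meet the balance of probabilities (weight is at least 50): on (a) the weight is 57, ≥ 50, so (a) meets the standard.
  The borrower carries Stage 1; the lender now bears the burden.
At Stage 2 the lender must meet a prima facie showing (weight is at least 19): on (b) the weight is 69 less the opposing 58 gives net 11, which does not reach 19, so (b) does not meet the standard.
  Stage 2 not carried; the lender fails its burden.
The borrower prevails.

borrower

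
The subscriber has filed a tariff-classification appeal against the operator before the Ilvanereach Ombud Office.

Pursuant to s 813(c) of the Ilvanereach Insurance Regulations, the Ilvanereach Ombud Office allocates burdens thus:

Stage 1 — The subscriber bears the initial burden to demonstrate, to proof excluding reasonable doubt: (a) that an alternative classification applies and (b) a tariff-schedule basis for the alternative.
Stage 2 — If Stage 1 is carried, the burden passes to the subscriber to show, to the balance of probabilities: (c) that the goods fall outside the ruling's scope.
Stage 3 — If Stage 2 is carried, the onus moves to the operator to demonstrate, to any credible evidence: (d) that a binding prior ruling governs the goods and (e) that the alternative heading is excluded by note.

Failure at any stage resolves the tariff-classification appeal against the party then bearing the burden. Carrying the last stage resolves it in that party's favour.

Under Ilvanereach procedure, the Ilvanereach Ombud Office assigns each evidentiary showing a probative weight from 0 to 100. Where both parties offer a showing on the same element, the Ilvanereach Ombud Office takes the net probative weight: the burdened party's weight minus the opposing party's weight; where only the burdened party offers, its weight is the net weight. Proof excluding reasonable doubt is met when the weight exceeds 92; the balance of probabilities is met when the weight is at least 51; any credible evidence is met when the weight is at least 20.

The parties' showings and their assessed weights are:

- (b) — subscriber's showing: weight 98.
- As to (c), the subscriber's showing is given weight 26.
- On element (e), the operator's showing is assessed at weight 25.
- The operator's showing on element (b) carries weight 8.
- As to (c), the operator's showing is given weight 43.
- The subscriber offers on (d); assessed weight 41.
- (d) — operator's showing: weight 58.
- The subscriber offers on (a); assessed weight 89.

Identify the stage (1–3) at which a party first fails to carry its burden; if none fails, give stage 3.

stage 1

Stage 1 (subscriber, proof excluding reasonable doubt, weight exceeds 92): (a) 89 ≤ 92 — fails; (b) net 98−8=90 ≤ 92 — fails.
  The subscriber does not carry Stage 1.
The operator prevails.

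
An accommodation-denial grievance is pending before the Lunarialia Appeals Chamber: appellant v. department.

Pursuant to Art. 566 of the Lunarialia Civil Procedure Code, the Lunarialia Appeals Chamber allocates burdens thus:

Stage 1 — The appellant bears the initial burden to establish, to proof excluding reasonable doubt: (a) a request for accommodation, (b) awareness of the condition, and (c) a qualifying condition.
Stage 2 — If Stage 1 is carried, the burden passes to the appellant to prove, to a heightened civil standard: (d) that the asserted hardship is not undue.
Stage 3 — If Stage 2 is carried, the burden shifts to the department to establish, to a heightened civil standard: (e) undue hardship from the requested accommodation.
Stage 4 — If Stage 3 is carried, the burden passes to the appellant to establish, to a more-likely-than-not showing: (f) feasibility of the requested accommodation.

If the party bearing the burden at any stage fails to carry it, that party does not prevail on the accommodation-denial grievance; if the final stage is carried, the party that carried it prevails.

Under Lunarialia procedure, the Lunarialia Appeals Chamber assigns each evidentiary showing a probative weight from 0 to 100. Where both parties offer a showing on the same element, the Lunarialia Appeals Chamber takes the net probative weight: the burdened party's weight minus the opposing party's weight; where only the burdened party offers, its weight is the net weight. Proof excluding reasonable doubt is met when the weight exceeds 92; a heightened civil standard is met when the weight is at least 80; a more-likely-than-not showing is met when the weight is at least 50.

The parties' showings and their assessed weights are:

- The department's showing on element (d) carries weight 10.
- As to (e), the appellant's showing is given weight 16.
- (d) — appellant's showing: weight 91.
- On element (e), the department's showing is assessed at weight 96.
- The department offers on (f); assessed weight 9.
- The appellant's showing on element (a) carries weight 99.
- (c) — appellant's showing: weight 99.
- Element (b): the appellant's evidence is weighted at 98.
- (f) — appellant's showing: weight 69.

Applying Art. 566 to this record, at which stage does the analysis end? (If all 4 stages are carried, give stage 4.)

stage 4

Stage 1 (appellant, proof excluding reasonable doubt, weight exceeds 92): (a) 99 > 92 — meets; (b) 98 > 92 — meets; (c) 99 > 92 — meets.
  All elements met. The appellant retains the burden for Stage 2.
Stage 2 (appellant, a heightened civil standard, weight is at least 80): (d) net 91−10=81 ≥ 80 — meets.
  Stage 2 carried; the burden shifts to the department.
Stage 3 (department, a heightened civil standard, weight is at least 80): (e) net 96−16=80 ≥ 80 — meets.
  The department carries Stage 3; the appellant now bears the burden.
Stage 4 (appellant, a more-likely-than-not showing, weight is at least 50): (f) net 69−9=60 ≥ 50 — meets.
  All elements met at the final stage.
All stages carried — the appellant prevails.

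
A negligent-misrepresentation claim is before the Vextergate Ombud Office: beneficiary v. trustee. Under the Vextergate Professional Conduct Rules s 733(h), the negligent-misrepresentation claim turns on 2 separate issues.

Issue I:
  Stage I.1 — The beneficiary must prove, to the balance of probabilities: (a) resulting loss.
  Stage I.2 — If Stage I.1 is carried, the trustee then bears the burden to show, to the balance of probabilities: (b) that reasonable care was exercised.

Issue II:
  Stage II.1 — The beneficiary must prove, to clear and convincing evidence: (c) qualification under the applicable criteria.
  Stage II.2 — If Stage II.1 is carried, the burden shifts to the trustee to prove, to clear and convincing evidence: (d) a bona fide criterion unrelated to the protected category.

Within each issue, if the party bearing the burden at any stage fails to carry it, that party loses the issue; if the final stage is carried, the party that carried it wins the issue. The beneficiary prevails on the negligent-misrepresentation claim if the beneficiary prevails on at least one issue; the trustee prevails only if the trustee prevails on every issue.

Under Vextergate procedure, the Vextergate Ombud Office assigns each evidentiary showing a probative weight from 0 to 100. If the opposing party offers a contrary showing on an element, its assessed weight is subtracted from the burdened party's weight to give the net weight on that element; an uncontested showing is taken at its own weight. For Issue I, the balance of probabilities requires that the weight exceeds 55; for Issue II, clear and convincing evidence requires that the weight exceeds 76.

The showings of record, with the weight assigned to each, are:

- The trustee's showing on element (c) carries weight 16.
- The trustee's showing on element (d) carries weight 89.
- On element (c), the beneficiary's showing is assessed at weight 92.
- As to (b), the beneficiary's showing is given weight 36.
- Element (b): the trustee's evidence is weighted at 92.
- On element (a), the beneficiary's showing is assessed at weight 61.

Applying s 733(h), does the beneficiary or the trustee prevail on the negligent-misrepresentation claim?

trustee

— Issue I —
Stage I.1 — burden on beneficiary; standard: the balance of probabilities (weight exceeds 55).
    (a): 61 > 55 [met]
  The beneficiary carries Stage I.1; the trustee now bears the burden.
Stage I.2 — burden on trustee; standard: the balance of probabilities (weight exceeds 55).
    (b): 92 − 36 = 56 > 55 [met]
  All elements met at the final stage.
All stages carried — the trustee prevails on this issue.
— Issue II —
At Stage II.1 the beneficiary must meet clear and convincing evidence (weight exceeds 76): on (c) the weight is 92 less the opposing 16 gives net 76, which does not exceed 76, so (c) does not meet the standard.
  Stage II.1 not carried; the beneficiary fails its burden.
The analysis ends at Stage II.1; the trustee prevails on this issue.
Per-issue: Issue I → trustee; Issue II → trustee. The beneficiary must prevail on at least one issue; overall, the trustee prevails.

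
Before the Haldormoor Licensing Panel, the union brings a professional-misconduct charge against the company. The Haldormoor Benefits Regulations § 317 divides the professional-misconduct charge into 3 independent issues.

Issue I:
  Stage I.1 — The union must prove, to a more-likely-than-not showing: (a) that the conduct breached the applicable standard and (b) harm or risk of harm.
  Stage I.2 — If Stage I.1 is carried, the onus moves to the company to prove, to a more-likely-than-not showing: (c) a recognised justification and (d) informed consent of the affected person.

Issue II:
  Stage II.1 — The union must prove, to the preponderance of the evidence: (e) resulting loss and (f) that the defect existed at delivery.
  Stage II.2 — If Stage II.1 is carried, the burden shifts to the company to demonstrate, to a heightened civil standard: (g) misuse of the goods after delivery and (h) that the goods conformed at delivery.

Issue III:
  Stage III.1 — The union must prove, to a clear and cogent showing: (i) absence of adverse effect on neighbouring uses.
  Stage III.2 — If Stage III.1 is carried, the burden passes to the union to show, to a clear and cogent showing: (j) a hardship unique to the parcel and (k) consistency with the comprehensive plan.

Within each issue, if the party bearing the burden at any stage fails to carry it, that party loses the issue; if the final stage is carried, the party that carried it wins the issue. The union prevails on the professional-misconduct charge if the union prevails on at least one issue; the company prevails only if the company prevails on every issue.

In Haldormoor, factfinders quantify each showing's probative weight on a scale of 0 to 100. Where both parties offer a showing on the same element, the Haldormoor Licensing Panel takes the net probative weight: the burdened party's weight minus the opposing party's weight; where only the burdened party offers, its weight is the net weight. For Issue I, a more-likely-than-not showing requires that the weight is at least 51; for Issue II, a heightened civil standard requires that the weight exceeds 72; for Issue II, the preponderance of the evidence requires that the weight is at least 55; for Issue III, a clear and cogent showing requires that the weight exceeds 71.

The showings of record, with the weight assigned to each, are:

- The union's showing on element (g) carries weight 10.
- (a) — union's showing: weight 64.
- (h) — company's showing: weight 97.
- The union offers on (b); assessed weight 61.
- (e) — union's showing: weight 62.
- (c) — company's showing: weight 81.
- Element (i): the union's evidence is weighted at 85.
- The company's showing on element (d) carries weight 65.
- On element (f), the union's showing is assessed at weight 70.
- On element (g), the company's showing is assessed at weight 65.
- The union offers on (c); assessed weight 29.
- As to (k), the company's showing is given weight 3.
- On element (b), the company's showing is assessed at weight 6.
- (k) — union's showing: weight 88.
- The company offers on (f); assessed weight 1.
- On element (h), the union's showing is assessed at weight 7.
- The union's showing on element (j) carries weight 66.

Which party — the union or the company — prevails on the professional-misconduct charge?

union

— Issue I —
Stage I.1 — burden on union; standard: a more-likely-than-not showing (weight is at least 51).
    (a): 64 ≥ 51 [met]
    (b): 61 − 6 = 55 ≥ 51 [met]
  All elements met. The burden passes to the company.
Stage I.2 — burden on company; standard: a more-likely-than-not showing (weight is at least 51).
    (c): 81 − 29 = 52 ≥ 51 [met]
    (d): 65 ≥ 51 [met]
  All elements met at the final stage.
Every stage carried; the company prevails on this issue.
— Issue II —
Stage II.1 — burden on union; standard: the preponderance of the evidence (weight is at least 55).
    (e): 62 ≥ 55 [met]
    (f): 70 − 1 = 69 ≥ 55 [met]
  Stage II.1 is satisfied; the onus moves to the company.
Stage II.2 — burden on company; standard: a heightened civil standard (weight exceeds 72).
    (g): 65 − 10 = 55 ≤ 72 [not met]
    (h): 97 − 7 = 90 > 72 [met]
  Stage II.2 not carried; the company fails its burden.
So the union prevails on this issue.
— Issue III —
Stage III.1 — burden on union; standard: a clear and cogent showing (weight exceeds 71).
    (i): 85 > 71 [met]
  All elements met. The union retains the burden for Stage III.2.
Stage III.2 — burden on union; standard: a clear and cogent showing (weight exceeds 71).
    (j): 66 ≤ 71 [not met]
    (k): 88 − 3 = 85 > 71 [met]
  The union does not carry Stage III.2.
The analysis ends at Stage III.2; the company prevails on this issue.
Per-issue: Issue I → company; Issue II → union; Issue III → company. The union must prevail on at least one issue; overall, the union prevails.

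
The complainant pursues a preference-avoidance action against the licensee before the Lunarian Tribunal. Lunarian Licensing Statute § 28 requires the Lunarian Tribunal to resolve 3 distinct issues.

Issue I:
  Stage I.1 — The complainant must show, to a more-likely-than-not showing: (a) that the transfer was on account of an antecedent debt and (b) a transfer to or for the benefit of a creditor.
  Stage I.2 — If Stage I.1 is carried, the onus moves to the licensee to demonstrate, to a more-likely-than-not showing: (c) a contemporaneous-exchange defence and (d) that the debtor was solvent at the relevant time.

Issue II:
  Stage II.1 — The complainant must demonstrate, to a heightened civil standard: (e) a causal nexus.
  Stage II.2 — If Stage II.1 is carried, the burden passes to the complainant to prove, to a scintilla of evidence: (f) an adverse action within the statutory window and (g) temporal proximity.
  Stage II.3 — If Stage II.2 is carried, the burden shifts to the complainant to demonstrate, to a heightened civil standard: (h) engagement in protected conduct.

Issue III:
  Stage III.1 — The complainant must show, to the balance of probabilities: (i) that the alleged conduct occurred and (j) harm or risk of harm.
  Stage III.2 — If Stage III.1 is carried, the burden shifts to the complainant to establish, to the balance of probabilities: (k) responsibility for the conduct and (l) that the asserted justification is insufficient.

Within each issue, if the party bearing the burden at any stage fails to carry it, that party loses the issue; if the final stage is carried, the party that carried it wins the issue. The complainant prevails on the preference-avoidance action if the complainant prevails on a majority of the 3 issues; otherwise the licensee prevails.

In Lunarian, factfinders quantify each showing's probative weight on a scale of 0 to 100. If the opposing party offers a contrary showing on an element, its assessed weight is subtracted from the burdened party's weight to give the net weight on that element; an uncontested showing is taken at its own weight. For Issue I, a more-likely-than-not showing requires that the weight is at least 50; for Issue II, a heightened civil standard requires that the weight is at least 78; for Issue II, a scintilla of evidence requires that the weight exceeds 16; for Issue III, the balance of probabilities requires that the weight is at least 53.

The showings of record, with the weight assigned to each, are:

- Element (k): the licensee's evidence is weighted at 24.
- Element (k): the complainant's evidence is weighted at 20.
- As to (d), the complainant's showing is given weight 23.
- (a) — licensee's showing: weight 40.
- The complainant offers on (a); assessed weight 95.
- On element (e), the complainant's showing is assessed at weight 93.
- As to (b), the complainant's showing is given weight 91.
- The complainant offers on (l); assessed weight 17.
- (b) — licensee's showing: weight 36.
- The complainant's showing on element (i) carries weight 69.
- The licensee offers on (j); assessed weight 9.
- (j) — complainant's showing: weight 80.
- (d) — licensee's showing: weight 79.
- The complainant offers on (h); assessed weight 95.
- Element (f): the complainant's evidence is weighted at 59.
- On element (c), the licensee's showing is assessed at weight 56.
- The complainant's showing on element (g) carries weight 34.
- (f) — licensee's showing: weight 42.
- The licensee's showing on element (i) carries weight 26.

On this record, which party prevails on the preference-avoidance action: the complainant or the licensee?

— Issue I —
Stage I.1 — burden on complainant; standard: a more-likely-than-not showing (weight is at least 50).
    (a): 95 − 40 = 55 ≥ 50 [met]
    (b): 91 − 36 = 55 ≥ 50 [met]
  Stage I.1 is satisfied; the onus moves to the licensee.
Stage I.2 — burden on licensee; standard: a more-likely-than-not showing (weight is at least 50).
    (c): 56 ≥ 50 [met]
    (d): 79 − 23 = 56 ≥ 50 [met]
  All elements met at the final stage.
All stages carried — the licensee prevails on this issue.
— Issue II —
Stage II.1 (complainant, a heightened civil standard, weight is at least 78): (e) 93 ≥ 78 — meets.
  Stage II.1 carried; the burden remains with the complainant.
Stage II.2 (complainant, a scintilla of evidence, weight exceeds 16): (f) net 59−42=17 > 16 — meets; (g) 34 > 16 — meets.
  Stage II.2 is satisfied; the complainant continues to bear the burden.
Stage II.3 (complainant, a heightened civil standard, weight is at least 78): (h) 95 ≥ 78 — meets.
  Stage II.3 carried; the final stage is satisfied.
Every stage carried; the complainant prevails on this issue.
— Issue III —
At Stage III.1 the complainant must meet the balance of probabilities (weight is at least 53): on (i) the weight is 69 less the opposing 26 gives net 43, which does not reach 53, so (i) does not meet the standard; on (j) the weight is 80 less the opposing 9 gives net 71, ≥ 53, so (j) meets the standard.
  Stage III.1 not carried; the complainant fails its burden.
The licensee prevails on this issue.
Per-issue: Issue I → licensee; Issue II → complainant; Issue III → licensee. The complainant must prevail on a majority of issues; overall, the licensee prevails.

licensee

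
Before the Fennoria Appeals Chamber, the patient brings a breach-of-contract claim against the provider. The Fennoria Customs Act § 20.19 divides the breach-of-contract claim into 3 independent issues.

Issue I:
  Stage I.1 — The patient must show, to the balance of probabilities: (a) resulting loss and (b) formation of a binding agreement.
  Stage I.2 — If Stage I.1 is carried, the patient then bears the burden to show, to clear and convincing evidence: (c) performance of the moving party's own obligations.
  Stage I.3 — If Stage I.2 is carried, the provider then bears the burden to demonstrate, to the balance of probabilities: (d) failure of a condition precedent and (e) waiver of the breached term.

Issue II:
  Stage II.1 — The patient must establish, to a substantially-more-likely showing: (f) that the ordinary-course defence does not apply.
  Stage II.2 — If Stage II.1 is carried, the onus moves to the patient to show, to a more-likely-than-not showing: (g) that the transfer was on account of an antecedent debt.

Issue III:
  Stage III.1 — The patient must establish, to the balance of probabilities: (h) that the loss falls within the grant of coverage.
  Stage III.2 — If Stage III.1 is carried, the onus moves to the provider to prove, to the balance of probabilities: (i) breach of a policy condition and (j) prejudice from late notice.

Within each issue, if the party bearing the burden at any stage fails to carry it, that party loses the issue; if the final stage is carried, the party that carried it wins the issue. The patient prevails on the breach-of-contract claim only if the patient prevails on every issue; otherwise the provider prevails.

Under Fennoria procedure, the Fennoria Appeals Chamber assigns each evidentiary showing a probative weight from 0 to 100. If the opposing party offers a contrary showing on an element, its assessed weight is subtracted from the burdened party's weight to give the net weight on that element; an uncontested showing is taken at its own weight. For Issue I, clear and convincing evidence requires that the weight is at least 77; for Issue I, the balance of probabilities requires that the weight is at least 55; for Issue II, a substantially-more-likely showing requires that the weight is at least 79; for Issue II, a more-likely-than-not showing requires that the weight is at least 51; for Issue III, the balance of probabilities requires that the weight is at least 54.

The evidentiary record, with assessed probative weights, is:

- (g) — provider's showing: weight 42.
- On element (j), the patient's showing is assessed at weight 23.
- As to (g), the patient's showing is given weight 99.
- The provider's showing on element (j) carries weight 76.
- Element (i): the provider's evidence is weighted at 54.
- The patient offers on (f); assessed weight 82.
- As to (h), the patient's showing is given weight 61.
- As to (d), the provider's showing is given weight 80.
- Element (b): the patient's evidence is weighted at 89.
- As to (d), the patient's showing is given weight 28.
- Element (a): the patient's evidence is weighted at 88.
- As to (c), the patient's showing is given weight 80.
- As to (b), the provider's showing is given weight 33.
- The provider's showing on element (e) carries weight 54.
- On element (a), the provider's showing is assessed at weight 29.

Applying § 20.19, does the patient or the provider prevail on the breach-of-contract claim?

— Issue I —
At Stage I.1 the patient must meet the balance of probabilities (weight is at least 55): on (a) the weight is 88 less the opposing 29 gives net 59, which does reach 55, so (a) meets the standard; on (b) the weight is 89 less the opposing 33 gives net 56, which does reach 55, so (b) meets the standard.
  Stage I.1 carried; the burden remains with the patient.
At Stage I.2 the patient must meet clear and convincing evidence (weight is at least 77): on (c) the weight is 80, ≥ 77, so (c) meets the standard.
  Stage I.2 is satisfied; the onus moves to the provider.
At Stage I.3 the provider must meet the balance of probabilities (weight is at least 55): on (d) the weight is 80 less the opposing 28 gives net 52, < 55, so (d) does not meet the standard; on (e) the weight is 54, which does not reach 55, so (e) does not meet the standard.
  The provider does not carry Stage I.3.
The patient prevails on this issue.
— Issue II —
Stage II.1 (patient, a substantially-more-likely showing, weight is at least 79): (f) 82 ≥ 79 — meets.
  All elements met. The patient retains the burden for Stage II.2.
Stage II.2 (patient, a more-likely-than-not showing, weight is at least 51): (g) net 99−42=57 ≥ 51 — meets.
  All elements met at the final stage.
With every stage satisfied, the patient prevails on this issue.
— Issue III —
At Stage III.1 the patient must meet the balance of probabilities (weight is at least 54): on (h) the weight is 61, ≥ 54, so (h) meets the standard.
  Stage III.1 carried; the burden shifts to the provider.
At Stage III.2 the provider must meet the balance of probabilities (weight is at least 54): on (i) the weight is 54, which does reach 54, so (i) meets the standard; on (j) the weight is 76 less the opposing 23 gives net 53, which does not reach 54, so (j) does not meet the standard.
  Not every element is met, so the provider fails to carry Stage III.2.
So the patient prevails on this issue.
Per-issue: Issue I → patient; Issue II → patient; Issue III → patient. The patient must prevail on every issue; overall, the patient prevails.

patient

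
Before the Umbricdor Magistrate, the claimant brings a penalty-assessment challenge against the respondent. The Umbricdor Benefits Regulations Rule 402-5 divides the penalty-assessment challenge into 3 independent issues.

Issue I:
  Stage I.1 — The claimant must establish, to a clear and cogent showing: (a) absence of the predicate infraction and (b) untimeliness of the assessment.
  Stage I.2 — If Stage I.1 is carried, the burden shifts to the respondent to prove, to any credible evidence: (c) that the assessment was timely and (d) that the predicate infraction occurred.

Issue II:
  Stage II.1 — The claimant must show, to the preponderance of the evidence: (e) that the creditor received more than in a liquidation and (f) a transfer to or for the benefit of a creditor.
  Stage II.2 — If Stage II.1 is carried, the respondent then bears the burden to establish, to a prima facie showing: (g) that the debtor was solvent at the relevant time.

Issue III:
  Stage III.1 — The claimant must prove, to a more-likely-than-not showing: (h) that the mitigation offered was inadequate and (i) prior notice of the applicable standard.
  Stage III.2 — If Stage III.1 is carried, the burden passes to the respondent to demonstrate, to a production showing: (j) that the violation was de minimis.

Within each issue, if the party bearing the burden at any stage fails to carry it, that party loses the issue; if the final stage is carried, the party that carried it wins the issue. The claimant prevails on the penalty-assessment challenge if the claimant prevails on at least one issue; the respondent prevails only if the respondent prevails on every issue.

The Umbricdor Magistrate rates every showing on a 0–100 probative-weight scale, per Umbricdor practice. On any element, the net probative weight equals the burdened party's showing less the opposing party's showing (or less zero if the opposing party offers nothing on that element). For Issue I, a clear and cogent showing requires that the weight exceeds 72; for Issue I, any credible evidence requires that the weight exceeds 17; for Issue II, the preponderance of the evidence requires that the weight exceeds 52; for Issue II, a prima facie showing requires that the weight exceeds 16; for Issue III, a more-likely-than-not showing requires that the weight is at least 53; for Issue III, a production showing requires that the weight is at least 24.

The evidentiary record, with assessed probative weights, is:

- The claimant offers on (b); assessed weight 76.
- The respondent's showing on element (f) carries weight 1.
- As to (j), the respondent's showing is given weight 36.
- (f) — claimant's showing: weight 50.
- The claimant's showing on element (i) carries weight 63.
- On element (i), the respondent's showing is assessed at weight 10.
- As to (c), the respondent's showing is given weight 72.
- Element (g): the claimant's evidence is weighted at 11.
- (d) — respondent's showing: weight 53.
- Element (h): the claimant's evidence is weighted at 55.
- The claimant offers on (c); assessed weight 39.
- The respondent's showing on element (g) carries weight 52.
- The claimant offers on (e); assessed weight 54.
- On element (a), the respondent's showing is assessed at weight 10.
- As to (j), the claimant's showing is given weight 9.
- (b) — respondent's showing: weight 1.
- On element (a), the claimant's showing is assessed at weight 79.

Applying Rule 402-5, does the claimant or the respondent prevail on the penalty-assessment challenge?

respondent

— Issue I —
At Stage I.1 the claimant must meet a clear and cogent showing (weight exceeds 72): on (a) the weight is 79 less the opposing 10 gives net 69, which does not exceed 72, so (a) does not meet the standard; on (b) the weight is 76 less the opposing 1 gives net 75, > 72, so (b) meets the standard.
  Not every element is met, so the claimant fails to carry Stage I.1.
The analysis ends at Stage I.1; the respondent prevails on this issue.
— Issue II —
At Stage II.1 the claimant must meet the preponderance of the evidence (weight exceeds 52): on (e) the weight is 54, > 52, so (e) meets the standard; on (f) the weight is 50 less the opposing 1 gives net 49, which does not exceed 52, so (f) does not meet the standard.
  The claimant does not carry Stage II.1.
The analysis ends at Stage II.1; the respondent prevails on this issue.
— Issue III —
At Stage III.1 the claimant must meet a more-likely-than-not showing (weight is at least 53): on (h) the weight is 55, ≥ 53, so (h) meets the standard; on (i) the weight is 63 less the opposing 10 gives net 53, ≥ 53, so (i) meets the standard.
  Stage III.1 carried; the burden shifts to the respondent.
At Stage III.2 the respondent must meet a production showing (weight is at least 24): on (j) the weight is 36 less the opposing 9 gives net 27, ≥ 24, so (j) meets the standard.
  Stage III.2 carried; the final stage is satisfied.
With every stage satisfied, the respondent prevails on this issue.
Per-issue: Issue I → respondent; Issue II → respondent; Issue III → respondent. The claimant must prevail on at least one issue; overall, the respondent prevails.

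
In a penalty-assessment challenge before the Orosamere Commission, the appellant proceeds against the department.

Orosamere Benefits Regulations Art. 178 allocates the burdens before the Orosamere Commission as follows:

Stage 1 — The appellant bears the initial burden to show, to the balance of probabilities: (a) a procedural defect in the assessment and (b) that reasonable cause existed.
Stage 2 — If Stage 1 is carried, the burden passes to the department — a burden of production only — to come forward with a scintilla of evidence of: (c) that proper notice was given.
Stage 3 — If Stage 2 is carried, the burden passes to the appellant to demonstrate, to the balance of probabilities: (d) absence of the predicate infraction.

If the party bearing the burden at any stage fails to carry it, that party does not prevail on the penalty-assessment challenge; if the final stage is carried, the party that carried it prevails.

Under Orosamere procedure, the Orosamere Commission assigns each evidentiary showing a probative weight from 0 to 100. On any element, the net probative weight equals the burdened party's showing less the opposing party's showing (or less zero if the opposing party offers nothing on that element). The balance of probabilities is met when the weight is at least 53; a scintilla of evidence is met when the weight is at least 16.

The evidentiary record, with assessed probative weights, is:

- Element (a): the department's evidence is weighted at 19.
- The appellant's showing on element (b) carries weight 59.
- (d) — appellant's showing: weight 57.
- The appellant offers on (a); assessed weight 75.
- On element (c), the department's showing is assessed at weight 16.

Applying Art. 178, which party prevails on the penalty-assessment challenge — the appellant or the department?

Stage 1 — burden on appellant; standard: the balance of probabilities (weight is at least 53).
    (a): 75 − 19 = 56 ≥ 53 [met]
    (b): 59 ≥ 53 [met]
  Stage 1 is satisfied; the onus moves to the department.
Stage 2 — burden on department; standard: a scintilla of evidence (weight is at least 16).
    (c): 16 ≥ 16 [met]
  All elements met. The burden passes to the appellant.
Stage 3 — burden on appellant; standard: the balance of probabilities (weight is at least 53).
    (d): 57 ≥ 53 [met]
  The appellant carries the last stage.
Every stage carried; the appellant prevails.

appellant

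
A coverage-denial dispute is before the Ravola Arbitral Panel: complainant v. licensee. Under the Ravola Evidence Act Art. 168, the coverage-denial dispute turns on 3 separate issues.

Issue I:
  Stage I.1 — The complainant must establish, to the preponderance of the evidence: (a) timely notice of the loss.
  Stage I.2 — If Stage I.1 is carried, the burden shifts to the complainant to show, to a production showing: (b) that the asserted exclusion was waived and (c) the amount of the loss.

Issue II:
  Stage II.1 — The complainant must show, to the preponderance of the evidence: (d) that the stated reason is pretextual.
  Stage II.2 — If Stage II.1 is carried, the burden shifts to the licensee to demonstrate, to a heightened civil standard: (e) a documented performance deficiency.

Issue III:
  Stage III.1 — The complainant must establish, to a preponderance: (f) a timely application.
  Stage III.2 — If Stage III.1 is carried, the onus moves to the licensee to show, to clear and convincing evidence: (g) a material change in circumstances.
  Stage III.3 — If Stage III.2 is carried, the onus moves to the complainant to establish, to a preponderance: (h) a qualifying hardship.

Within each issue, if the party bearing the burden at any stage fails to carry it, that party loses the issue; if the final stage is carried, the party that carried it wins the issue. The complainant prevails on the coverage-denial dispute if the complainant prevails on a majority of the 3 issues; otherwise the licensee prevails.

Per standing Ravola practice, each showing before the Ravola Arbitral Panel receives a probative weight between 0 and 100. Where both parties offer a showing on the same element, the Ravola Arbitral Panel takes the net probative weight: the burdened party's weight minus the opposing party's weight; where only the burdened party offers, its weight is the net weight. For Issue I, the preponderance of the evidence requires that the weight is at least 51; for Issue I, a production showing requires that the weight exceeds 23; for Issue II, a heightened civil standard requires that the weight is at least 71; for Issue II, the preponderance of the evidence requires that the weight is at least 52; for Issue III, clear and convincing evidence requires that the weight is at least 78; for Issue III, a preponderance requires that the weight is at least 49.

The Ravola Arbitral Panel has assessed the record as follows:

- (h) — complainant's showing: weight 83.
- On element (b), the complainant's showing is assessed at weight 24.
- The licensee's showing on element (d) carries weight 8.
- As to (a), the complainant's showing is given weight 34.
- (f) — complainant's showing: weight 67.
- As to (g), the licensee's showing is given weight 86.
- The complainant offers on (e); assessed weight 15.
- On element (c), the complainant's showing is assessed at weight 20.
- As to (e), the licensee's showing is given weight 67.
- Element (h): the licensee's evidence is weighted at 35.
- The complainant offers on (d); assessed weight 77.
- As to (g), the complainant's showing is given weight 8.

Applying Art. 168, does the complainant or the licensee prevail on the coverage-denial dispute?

licensee

— Issue I —
Stage I.1 (complainant, the preponderance of the evidence, weight is at least 51): (a) 34 < 51 — fails.
  Stage I.1 not carried; the complainant fails its burden.
The licensee prevails on this issue.
— Issue II —
Stage II.1 (complainant, the preponderance of the evidence, weight is at least 52): (d) net 77−8=69 ≥ 52 — meets.
  All elements met. The burden passes to the licensee.
Stage II.2 (licensee, a heightened civil standard, weight is at least 71): (e) net 67−15=52 < 71 — fails.
  Stage II.2 not carried; the licensee fails its burden.
The analysis ends at Stage II.2; the complainant prevails on this issue.
— Issue III —
Stage III.1 (complainant, a preponderance, weight is at least 49): (f) 67 ≥ 49 — meets.
  Stage III.1 carried; the burden shifts to the licensee.
Stage III.2 (licensee, clear and convincing evidence, weight is at least 78): (g) net 86−8=78 ≥ 78 — meets.
  All elements met. The burden passes to the complainant.
Stage III.3 (complainant, a preponderance, weight is at least 49): (h) net 83−35=48 < 49 — fails.
  Not every element is met, so the complainant fails to carry Stage III.3.
So the licensee prevails on this issue.
Per-issue: Issue I → licensee; Issue II → complainant; Issue III → licensee. The complainant must prevail on a majority of issues; overall, the licensee prevails.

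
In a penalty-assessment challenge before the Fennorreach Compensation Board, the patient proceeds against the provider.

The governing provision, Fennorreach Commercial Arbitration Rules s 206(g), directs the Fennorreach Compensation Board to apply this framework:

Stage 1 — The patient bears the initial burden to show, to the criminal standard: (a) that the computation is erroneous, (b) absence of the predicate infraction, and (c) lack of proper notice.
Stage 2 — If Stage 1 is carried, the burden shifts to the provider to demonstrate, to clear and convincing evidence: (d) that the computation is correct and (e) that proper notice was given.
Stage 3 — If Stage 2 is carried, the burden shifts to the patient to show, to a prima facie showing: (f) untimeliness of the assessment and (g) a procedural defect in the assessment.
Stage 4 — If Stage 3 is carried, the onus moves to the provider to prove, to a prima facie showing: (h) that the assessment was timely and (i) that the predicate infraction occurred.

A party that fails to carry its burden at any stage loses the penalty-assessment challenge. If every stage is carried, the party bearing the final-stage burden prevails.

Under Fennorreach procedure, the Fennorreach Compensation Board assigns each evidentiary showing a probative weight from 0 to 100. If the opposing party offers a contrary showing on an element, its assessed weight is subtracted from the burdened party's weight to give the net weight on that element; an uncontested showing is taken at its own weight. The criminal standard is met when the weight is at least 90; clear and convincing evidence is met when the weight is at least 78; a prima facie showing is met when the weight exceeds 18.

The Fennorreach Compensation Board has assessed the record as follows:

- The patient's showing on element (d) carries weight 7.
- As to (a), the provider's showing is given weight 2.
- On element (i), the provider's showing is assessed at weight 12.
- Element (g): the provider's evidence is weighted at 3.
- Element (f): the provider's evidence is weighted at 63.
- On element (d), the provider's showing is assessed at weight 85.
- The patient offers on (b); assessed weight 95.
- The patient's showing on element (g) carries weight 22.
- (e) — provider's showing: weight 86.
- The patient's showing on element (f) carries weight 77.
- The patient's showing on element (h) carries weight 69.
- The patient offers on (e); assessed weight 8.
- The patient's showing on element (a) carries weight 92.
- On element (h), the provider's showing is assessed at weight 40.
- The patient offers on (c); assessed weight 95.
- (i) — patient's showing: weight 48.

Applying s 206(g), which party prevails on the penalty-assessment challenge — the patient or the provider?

provider

Stage 1 (patient, the criminal standard, weight is at least 90): (a) net 92−2=90 ≥ 90 — meets; (b) 95 ≥ 90 — meets; (c) 95 ≥ 90 — meets.
  Stage 1 carried; the burden shifts to the provider.
Stage 2 (provider, clear and convincing evidence, weight is at least 78): (d) net 85−7=78 ≥ 78 — meets; (e) net 86−8=78 ≥ 78 — meets.
  Stage 2 is satisfied; the onus moves to the patient.
Stage 3 (patient, a prima facie showing, weight exceeds 18): (f) net 77−63=14 ≤ 18 — fails; (g) net 22−3=19 > 18 — meets.
  Stage 3 not carried; the patient fails its burden.
So the provider prevails.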